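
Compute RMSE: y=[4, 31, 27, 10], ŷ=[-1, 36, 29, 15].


MSE = 79/4 = 19.75
RMSE = √(79/4) = 4.4441

4.4441


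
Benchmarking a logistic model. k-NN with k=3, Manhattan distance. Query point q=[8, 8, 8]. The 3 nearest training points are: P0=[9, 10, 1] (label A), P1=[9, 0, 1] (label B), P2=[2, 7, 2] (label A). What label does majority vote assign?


d(q,P0) = 10  (label A)
d(q,P1) = 16  (label B)
d(q,P2) = 13  (label A)
Votes: A=2, B=1
Majority → A

A


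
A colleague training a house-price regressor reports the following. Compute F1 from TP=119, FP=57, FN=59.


Precision = 119/176 = 0.6761
Recall = 119/178 = 0.6685
F1 = 2·P·R/(P+R) = 2·TP/(2·TP+FP+FN) = 238/(238+57+59) = 238/354 = 0.6723

0.6723


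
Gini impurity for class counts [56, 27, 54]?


Probabilities: [56/137, 27/137, 54/137] ≈ [0.4088, 0.1971, 0.3942]
Σpᵢ² = (3136 + 729 + 2916)/137² = 6781/18769
Gini = 1 - Σpᵢ² = 1 - 6781/18769 = 0.6387

0.6387


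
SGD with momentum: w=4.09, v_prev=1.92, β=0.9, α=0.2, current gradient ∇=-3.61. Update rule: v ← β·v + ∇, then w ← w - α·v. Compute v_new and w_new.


v_new = 0.9·1.92 - 3.61 = 1.728 - 3.61 = -1.882
w_new = 4.09 - 0.2·-1.882 = 4.09 + 0.3764 = 4.4664

v_new=-1.882, w_new=4.4664


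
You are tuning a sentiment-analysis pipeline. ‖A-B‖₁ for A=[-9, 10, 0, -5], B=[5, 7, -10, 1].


d = |-9-5| + |10-7| + |0+ 10| + |-5-1|
  = 14 + 3 + 10 + 6
  = 33

33


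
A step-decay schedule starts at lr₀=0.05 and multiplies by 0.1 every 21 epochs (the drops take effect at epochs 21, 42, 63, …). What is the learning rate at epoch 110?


n_drops = ⌊110/21⌋ = 5
lr = 0.05·0.1^5 = 0.05·0.00001 = 0.0000005

0.0000005


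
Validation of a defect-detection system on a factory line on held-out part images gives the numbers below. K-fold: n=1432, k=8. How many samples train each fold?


Fold size = 1432/8 = 179
Training per fold = 1432 - 179 = 1253

1253


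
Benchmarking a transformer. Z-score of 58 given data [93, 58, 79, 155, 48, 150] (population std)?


μ = 97.1667, σ = 41.703
z = (58 - 97.1667)/41.703 = -0.9392

-0.9392


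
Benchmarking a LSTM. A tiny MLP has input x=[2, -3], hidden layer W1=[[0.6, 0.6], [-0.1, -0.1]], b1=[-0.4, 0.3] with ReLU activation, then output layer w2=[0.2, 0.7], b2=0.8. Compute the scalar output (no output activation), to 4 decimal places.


z1[0] = (0.6)·(2) + (0.6)·(-3) - 0.4 = -1.0
z1[1] = (-0.1)·(2) + (-0.1)·(-3) + 0.3 = 0.4
h = ReLU(z1) = [0.0, 0.4]
output = (0.2)·(0.0) + (0.7)·(0.4) + 0.8 = 1.08

1.08


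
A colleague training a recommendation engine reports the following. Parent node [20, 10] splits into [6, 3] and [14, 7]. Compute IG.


Parent = [20, 10], H_parent = 0.9183
H_left = 0.9183 (n=9), H_right = 0.9183 (n=21)
H_children = (9/30)·0.9183 + (21/30)·0.9183 = 0.9183
IG = 0.9183 - 0.9183 = 0.0

0.0


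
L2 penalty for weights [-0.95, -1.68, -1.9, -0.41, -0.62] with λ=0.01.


‖w‖₂² = (-0.95)² + (-1.68)² + (-1.9)² + (-0.41)² + (-0.62)²
     = 0.9025 + 2.8224 + 3.61 + 0.1681 + 0.3844
     = 7.8874
λ·‖w‖₂² = 0.01·7.8874 = 0.078874

0.078874


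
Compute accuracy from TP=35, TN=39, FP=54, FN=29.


Accuracy = (TP+TN)/(TP+TN+FP+FN)
= (35+39)/(157)
= 74/157 = 47.13%

47.13%


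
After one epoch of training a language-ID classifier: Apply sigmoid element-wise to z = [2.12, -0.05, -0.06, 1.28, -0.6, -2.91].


σ(2.12) = 1/(1+e^-2.12) = 0.8928
σ(-0.05) = 1/(1+e^0.05) = 0.4875
σ(-0.06) = 1/(1+e^0.06) = 0.485
σ(1.28) = 1/(1+e^-1.28) = 0.7824
σ(-0.6) = 1/(1+e^0.6) = 0.3543
σ(-2.91) = 1/(1+e^2.91) = 0.0517
result = [0.8928, 0.4875, 0.485, 0.7824, 0.3543, 0.0517]

[0.8928, 0.4875, 0.485, 0.7824, 0.3543, 0.0517]


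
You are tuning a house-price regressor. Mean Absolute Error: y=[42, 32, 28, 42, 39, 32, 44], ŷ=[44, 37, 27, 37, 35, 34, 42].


Absolute errors: |42-44|=2, |32-37|=5, |28-27|=1, |42-37|=5, |39-35|=4, |32-34|=2, |44-42|=2
Sum = 21
MAE = 21/7 = 3

3


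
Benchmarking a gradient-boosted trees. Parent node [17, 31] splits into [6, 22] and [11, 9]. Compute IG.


Parent = [17, 31], H_parent = 0.9377
H_left = 0.7496 (n=28), H_right = 0.9928 (n=20)
H_children = (28/48)·0.7496 + (20/48)·0.9928 = 0.8509
IG = 0.9377 - 0.8509 = 0.0868

0.0868


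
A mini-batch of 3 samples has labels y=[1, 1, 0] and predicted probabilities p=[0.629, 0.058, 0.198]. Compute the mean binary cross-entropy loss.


L[0] = -ln(0.629) = 0.4636
L[1] = -ln(0.058) = 2.8473
L[2] = -ln(1-0.198) = -ln(0.802) = 0.2206
mean = (0.4636 + 2.8473 + 0.2206)/3 = 1.1772

1.1772


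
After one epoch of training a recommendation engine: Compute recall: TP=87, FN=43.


Recall = TP/(TP+FN)
= 87/(87+43)
= 87/130 = 66.92%

66.92%


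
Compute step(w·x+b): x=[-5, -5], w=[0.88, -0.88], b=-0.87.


z = (-5)·(0.88) + (-5)·(-0.88) - 0.87
  = -0.87
step(z) = 0 (z<0)

0


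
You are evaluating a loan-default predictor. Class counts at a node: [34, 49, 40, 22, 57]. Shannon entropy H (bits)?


Probabilities: [34/202, 49/202, 40/202, 22/202, 57/202] ≈ [0.1683, 0.2426, 0.198, 0.1089, 0.2822]
H = -((34/202)·log₂(34/202) + (49/202)·log₂(49/202) + (40/202)·log₂(40/202) + (22/202)·log₂(22/202) + (57/202)·log₂(57/202))
  = 2.2545 bits

2.2545 bits


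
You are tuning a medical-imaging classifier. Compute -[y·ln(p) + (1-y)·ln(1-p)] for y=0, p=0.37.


BCE = -[y·ln(p) + (1-y)·ln(1-p)]
= -0 - 1·ln(1-0.37)
= -ln(0.63) = 0.462

0.462


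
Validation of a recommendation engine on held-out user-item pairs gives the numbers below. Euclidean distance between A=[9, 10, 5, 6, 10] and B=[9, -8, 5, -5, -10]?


d = √((9-9)² + (10+ 8)² + (5-5)² + (6+ 5)² + (10+ 10)²)
  = √(0 + 324 + 0 + 121 + 400)
  = √845 = 29.0689

29.0689


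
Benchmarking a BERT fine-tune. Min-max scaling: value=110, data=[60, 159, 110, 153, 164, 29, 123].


min=29, max=164
(110-29)/(164-29) = 81/135 = 0.6

0.6


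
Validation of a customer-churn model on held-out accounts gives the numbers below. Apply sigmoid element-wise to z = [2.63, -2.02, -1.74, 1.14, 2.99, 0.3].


σ(2.63) = 1/(1+e^-2.63) = 0.9328
σ(-2.02) = 1/(1+e^2.02) = 0.1171
σ(-1.74) = 1/(1+e^1.74) = 0.1493
σ(1.14) = 1/(1+e^-1.14) = 0.7577
σ(2.99) = 1/(1+e^-2.99) = 0.9521
σ(0.3) = 1/(1+e^-0.3) = 0.5744
result = [0.9328, 0.1171, 0.1493, 0.7577, 0.9521, 0.5744]

[0.9328, 0.1171, 0.1493, 0.7577, 0.9521, 0.5744]


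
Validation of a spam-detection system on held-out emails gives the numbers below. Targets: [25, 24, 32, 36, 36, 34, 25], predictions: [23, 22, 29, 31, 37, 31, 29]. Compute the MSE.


Squared errors: (25-23)²=4, (24-22)²=4, (32-29)²=9, (36-31)²=25, (36-37)²=1, (34-31)²=9, (25-29)²=16
Sum = 68
MSE = 68/7 = 68/7

68/7


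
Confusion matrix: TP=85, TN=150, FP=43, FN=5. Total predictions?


Total = TP + TN + FP + FN
= 85 + 150 + 43 + 5
= 283
(Predicted positive: 128, predicted negative: 155)

283


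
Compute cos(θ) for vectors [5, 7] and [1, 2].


A·B = 5·1 + 7·2 = 19
‖A‖ = √74 = 8.6023, ‖B‖ = √5 = 2.2361
cos = 19/(√74·√5) = 19/√370 = 0.9878

0.9878


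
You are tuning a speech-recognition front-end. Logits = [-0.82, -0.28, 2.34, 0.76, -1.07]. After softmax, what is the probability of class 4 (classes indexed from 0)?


Exponentials: e^-0.82=0.4404, e^-0.28=0.7558, e^2.34=10.3812, e^0.76=2.1383, e^-1.07=0.343
Sum = 14.0587
Softmax = [0.0313, 0.0538, 0.7384, 0.1521, 0.0244]
p[4] = 0.343/14.0587 = 0.0244

0.0244


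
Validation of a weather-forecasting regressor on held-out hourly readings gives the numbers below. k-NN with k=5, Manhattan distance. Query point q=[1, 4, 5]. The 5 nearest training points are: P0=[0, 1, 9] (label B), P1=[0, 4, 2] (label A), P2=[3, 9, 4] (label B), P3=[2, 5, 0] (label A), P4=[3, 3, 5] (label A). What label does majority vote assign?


d(q,P0) = 8  (label B)
d(q,P1) = 4  (label A)
d(q,P2) = 8  (label B)
d(q,P3) = 7  (label A)
d(q,P4) = 3  (label A)
Votes: A=3, B=2
Majority → A

A


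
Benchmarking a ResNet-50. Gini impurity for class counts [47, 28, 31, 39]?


Probabilities: [47/145, 28/145, 31/145, 39/145] ≈ [0.3241, 0.1931, 0.2138, 0.269]
Σpᵢ² = (2209 + 784 + 961 + 1521)/145² = 5475/21025
Gini = 1 - Σpᵢ² = 1 - 5475/21025 = 0.7396

0.7396


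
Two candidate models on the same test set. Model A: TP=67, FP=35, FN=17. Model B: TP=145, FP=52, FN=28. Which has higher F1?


Model A: P=67/102=0.6569, R=67/84=0.7976, F1=2PR/(P+R)=2TP/(2TP+FP+FN)=134/186=0.7204
Model B: P=145/197=0.736, R=145/173=0.8382, F1=2PR/(P+R)=2TP/(2TP+FP+FN)=290/370=0.7838
0.7204 < 0.7838 → Model B

Model B


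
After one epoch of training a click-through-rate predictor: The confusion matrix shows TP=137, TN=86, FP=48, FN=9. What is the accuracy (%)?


Accuracy = (TP+TN)/(TP+TN+FP+FN)
= (137+86)/(280)
= 223/280 = 79.64%

79.64%


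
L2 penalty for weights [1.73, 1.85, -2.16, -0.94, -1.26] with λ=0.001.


‖w‖₂² = (1.73)² + (1.85)² + (-2.16)² + (-0.94)² + (-1.26)²
     = 2.9929 + 3.4225 + 4.6656 + 0.8836 + 1.5876
     = 13.5522
λ·‖w‖₂² = 0.001·13.5522 = 0.013552

0.013552


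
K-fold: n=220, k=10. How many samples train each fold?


Fold size = 220/10 = 22
Training per fold = 220 - 22 = 198

198


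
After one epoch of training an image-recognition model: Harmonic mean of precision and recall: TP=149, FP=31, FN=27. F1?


Precision = 149/180 = 0.8278
Recall = 149/176 = 0.8466
F1 = 2·P·R/(P+R) = 2·TP/(2·TP+FP+FN) = 298/(298+31+27) = 298/356 = 0.8371

0.8371


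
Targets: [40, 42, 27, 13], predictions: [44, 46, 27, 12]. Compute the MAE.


Absolute errors: |40-44|=4, |42-46|=4, |27-27|=0, |13-12|=1
Sum = 9
MAE = 9/4 = 9/4

9/4


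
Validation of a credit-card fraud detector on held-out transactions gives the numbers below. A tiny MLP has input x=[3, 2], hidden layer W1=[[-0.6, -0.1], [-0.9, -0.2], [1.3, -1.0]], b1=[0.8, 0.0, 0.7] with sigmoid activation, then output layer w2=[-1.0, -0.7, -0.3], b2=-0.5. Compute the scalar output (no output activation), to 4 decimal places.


z1[0] = (-0.6)·(3) + (-0.1)·(2) + 0.8 = -1.2
z1[1] = (-0.9)·(3) + (-0.2)·(2) + 0.0 = -3.1
z1[2] = (1.3)·(3) + (-1.0)·(2) + 0.7 = 2.6
h = sigmoid(z1) = [0.2315, 0.0431, 0.9309]
output = (-1.0)·(0.2315) + (-0.7)·(0.0431) + (-0.3)·(0.9309) - 0.5 = -1.0409

-1.0409


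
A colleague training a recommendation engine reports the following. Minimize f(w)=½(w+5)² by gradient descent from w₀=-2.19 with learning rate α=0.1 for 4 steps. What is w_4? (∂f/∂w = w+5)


step 1: grad = -2.19+5 = 2.81; w = -2.19 - 0.1·(2.81) = -2.471
step 2: grad = -2.471+5 = 2.529; w = -2.471 - 0.1·(2.529) = -2.7239
step 3: grad = -2.7239+5 = 2.2761; w = -2.7239 - 0.1·(2.2761) = -2.95151
step 4: grad = -2.95151+5 = 2.04849; w = -2.95151 - 0.1·(2.04849) = -3.156359

-3.156359


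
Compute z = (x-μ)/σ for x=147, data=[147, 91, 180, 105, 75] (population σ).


μ = 119.6, σ = 38.5206
z = (147 - 119.6)/38.5206 = 0.7113

0.7113


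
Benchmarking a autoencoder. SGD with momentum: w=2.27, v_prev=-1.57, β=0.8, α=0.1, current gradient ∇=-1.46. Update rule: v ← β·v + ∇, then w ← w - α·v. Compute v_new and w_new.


v_new = 0.8·-1.57 - 1.46 = -1.256 - 1.46 = -2.716
w_new = 2.27 - 0.1·-2.716 = 2.27 + 0.2716 = 2.5416

v_new=-2.716, w_new=2.5416


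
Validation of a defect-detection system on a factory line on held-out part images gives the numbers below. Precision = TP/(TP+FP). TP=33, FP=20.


Precision = TP/(TP+FP)
= 33/(33+20)
= 33/53 = 62.26%

62.26%


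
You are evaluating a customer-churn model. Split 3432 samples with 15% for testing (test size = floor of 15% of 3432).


Test = ⌊3432·15/100⌋ = 514
Train = 3432 - 514 = 2918

Train: 2918, Test: 514


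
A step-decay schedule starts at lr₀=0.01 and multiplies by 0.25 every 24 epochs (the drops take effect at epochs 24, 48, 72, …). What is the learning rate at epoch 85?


n_drops = ⌊85/24⌋ = 3
lr = 0.01·0.25^3 = 0.01·0.015625 = 0.00015625

0.00015625


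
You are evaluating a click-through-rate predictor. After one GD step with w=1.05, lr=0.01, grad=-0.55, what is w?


w_new = w - α·∇
= 1.05 - 0.01·-0.55
= 1.05 + 0.0055
= 1.0555

1.0555


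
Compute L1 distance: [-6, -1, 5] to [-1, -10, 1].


d = |-6+ 1| + |-1+ 10| + |5-1|
  = 5 + 9 + 4
  = 18

18


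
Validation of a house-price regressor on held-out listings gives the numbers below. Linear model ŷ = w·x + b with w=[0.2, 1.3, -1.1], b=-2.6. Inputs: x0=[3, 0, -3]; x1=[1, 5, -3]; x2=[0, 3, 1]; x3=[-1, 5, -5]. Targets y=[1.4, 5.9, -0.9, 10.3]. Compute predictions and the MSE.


ŷ0 = (0.2)·(3) + (1.3)·(0) + (-1.1)·(-3) - 2.6 = 1.3
ŷ1 = (0.2)·(1) + (1.3)·(5) + (-1.1)·(-3) - 2.6 = 7.4
ŷ2 = (0.2)·(0) + (1.3)·(3) + (-1.1)·(1) - 2.6 = 0.2
ŷ3 = (0.2)·(-1) + (1.3)·(5) + (-1.1)·(-5) - 2.6 = 9.2
errors² = [0.01, 2.25, 1.21, 1.21]
MSE = 4.6800/4 = 1.17

1.17


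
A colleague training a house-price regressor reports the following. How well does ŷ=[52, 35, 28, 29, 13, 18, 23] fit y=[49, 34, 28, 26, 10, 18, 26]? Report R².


ȳ = 27.2857
SS_res = Σ(y-ŷ)² = 37
SS_tot = Σ(y-ȳ)² = 905.43
R² = 1 - SS_res/SS_tot = 1 - 0.0409 = 0.9591

0.9591


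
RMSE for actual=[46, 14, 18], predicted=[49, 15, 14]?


MSE = 26/3 = 8.6667
RMSE = √(26/3) = 2.9439

2.9439


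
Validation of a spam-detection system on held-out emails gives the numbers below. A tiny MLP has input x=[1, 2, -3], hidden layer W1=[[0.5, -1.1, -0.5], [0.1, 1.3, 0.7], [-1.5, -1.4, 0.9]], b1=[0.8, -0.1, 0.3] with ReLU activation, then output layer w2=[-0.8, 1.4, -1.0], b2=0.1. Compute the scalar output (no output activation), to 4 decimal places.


z1[0] = (0.5)·(1) + (-1.1)·(2) + (-0.5)·(-3) + 0.8 = 0.6
z1[1] = (0.1)·(1) + (1.3)·(2) + (0.7)·(-3) - 0.1 = 0.5
z1[2] = (-1.5)·(1) + (-1.4)·(2) + (0.9)·(-3) + 0.3 = -6.7
h = ReLU(z1) = [0.6, 0.5, 0.0]
output = (-0.8)·(0.6) + (1.4)·(0.5) + (-1.0)·(0.0) + 0.1 = 0.32

0.32


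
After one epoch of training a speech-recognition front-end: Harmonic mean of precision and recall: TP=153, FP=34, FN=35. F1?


Precision = 153/187 = 0.8182
Recall = 153/188 = 0.8138
F1 = 2·P·R/(P+R) = 2·TP/(2·TP+FP+FN) = 306/(306+34+35) = 306/375 = 0.816

0.816


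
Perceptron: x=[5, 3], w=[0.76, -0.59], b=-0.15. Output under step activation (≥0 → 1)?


z = (5)·(0.76) + (3)·(-0.59) - 0.15
  = 1.88
step(z) = 1 (z≥0)

1


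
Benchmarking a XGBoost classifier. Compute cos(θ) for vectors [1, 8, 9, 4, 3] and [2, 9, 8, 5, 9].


A·B = 1·2 + 8·9 + 9·8 + 4·5 + 3·9 = 193
‖A‖ = √171 = 13.0767, ‖B‖ = √255 = 15.9687
cos = 193/(√171·√255) = 193/√43605 = 0.9242

0.9242


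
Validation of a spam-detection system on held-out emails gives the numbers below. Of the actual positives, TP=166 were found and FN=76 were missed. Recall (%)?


Recall = TP/(TP+FN)
= 166/(166+76)
= 166/242 = 68.6%

68.6%


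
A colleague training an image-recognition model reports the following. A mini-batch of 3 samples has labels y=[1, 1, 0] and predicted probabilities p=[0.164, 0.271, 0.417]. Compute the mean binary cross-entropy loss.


L[0] = -ln(0.164) = 1.8079
L[1] = -ln(0.271) = 1.3056
L[2] = -ln(1-0.417) = -ln(0.583) = 0.5396
mean = (1.8079 + 1.3056 + 0.5396)/3 = 1.2177

1.2177


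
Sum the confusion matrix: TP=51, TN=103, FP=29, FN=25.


Total = TP + TN + FP + FN
= 51 + 103 + 29 + 25
= 208
(Predicted positive: 80, predicted negative: 128)

208


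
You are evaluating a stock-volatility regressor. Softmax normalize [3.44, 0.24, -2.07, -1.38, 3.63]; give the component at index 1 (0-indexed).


Exponentials: e^3.44=31.187, e^0.24=1.2712, e^-2.07=0.1262, e^-1.38=0.2516, e^3.63=37.7128
Sum = 70.5488
Softmax = [0.4421, 0.018, 0.0018, 0.0036, 0.5346]
p[1] = 1.2712/70.5488 = 0.018

0.018


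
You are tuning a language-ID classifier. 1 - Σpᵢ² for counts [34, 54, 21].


Probabilities: [34/109, 54/109, 21/109] ≈ [0.3119, 0.4954, 0.1927]
Σpᵢ² = (1156 + 2916 + 441)/109² = 4513/11881
Gini = 1 - Σpᵢ² = 1 - 4513/11881 = 0.6201

0.6201


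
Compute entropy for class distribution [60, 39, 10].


Probabilities: [60/109, 39/109, 10/109] ≈ [0.5505, 0.3578, 0.0917]
H = -((60/109)·log₂(60/109) + (39/109)·log₂(39/109) + (10/109)·log₂(10/109))
  = 1.3208 bits

1.3208 bits


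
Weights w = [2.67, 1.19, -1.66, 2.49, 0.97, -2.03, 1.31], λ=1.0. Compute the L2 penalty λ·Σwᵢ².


‖w‖₂² = (2.67)² + (1.19)² + (-1.66)² + (2.49)² + (0.97)² + (-2.03)² + (1.31)²
     = 7.1289 + 1.4161 + 2.7556 + 6.2001 + 0.9409 + 4.1209 + 1.7161
     = 24.2786
λ·‖w‖₂² = 1.0·24.2786 = 24.2786

24.2786


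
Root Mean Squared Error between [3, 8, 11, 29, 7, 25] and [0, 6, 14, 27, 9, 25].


MSE = 30/6 = 5
RMSE = √(30/6) = 2.2361

2.2361


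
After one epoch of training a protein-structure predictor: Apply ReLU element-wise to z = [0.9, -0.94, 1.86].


ReLU(0.9) = max(0, 0.9) = 0.9
ReLU(-0.94) = max(0, -0.94) = 0.0
ReLU(1.86) = max(0, 1.86) = 1.86
result = [0.9, 0.0, 1.86]

[0.9, 0.0, 1.86]


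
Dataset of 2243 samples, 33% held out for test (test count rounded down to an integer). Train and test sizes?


Test = ⌊2243·33/100⌋ = 740
Train = 2243 - 740 = 1503

Train: 1503, Test: 740


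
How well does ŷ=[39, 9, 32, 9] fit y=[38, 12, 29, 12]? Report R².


ȳ = 22.75
SS_res = Σ(y-ŷ)² = 28
SS_tot = Σ(y-ȳ)² = 502.75
R² = 1 - SS_res/SS_tot = 1 - 0.0557 = 0.9443

0.9443


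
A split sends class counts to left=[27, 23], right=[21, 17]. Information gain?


Parent = [48, 40], H_parent = 0.994
H_left = 0.9954 (n=50), H_right = 0.992 (n=38)
H_children = (50/88)·0.9954 + (38/88)·0.992 = 0.9939
IG = 0.994 - 0.9939 = 0.0001

0.0001


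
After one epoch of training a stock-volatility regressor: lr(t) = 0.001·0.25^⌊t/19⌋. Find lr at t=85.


n_drops = ⌊85/19⌋ = 4
lr = 0.001·0.25^4 = 0.001·0.00390625 = 0.00000390625

0.00000390625


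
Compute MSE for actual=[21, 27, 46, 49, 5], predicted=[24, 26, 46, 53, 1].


Squared errors: (21-24)²=9, (27-26)²=1, (46-46)²=0, (49-53)²=16, (5-1)²=16
Sum = 42
MSE = 42/5 = 42/5

42/5


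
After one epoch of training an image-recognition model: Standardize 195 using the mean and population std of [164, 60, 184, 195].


μ = 150.75, σ = 53.5601
z = (195 - 150.75)/53.5601 = 0.8262

0.8262


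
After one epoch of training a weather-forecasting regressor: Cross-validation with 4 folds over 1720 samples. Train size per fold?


Fold size = 1720/4 = 430
Training per fold = 1720 - 430 = 1290

1290


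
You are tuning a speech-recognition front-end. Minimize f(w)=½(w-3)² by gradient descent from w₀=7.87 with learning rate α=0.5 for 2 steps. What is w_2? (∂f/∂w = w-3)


step 1: grad = 7.87-3 = 4.87; w = 7.87 - 0.5·(4.87) = 5.435
step 2: grad = 5.435-3 = 2.435; w = 5.435 - 0.5·(2.435) = 4.2175

4.2175


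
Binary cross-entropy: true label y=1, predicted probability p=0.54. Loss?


BCE = -[y·ln(p) + (1-y)·ln(1-p)]
= -1·ln(0.54) - 0
= -ln(0.54) = 0.6162

0.6162


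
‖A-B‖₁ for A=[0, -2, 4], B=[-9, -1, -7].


d = |0+ 9| + |-2+ 1| + |4+ 7|
  = 9 + 1 + 11
  = 21

21


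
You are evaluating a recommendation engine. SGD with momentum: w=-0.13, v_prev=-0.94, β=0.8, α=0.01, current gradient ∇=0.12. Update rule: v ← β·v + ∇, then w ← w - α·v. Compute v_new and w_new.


v_new = 0.8·-0.94 + 0.12 = -0.752 + 0.12 = -0.632
w_new = -0.13 - 0.01·-0.632 = -0.13 + 0.00632 = -0.12368

v_new=-0.632, w_new=-0.12368


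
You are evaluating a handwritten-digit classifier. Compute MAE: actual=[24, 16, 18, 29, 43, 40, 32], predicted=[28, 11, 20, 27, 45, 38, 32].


Absolute errors: |24-28|=4, |16-11|=5, |18-20|=2, |29-27|=2, |43-45|=2, |40-38|=2, |32-32|=0
Sum = 17
MAE = 17/7 = 17/7

17/7


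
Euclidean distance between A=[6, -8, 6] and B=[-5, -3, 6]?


d = √((6+ 5)² + (-8+ 3)² + (6-6)²)
  = √(121 + 25 + 0)
  = √146 = 12.083

12.083


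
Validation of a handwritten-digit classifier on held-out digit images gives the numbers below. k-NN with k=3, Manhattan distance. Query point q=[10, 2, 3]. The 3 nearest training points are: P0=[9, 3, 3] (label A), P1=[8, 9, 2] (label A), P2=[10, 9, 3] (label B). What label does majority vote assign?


d(q,P0) = 2  (label A)
d(q,P1) = 10  (label A)
d(q,P2) = 7  (label B)
Votes: A=2, B=1
Majority → A

A


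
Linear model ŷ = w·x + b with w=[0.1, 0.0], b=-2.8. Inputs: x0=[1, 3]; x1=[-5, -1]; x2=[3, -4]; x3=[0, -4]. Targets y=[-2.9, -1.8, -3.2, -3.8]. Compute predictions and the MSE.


ŷ0 = (0.1)·(1) + (0.0)·(3) - 2.8 = -2.7
ŷ1 = (0.1)·(-5) + (0.0)·(-1) - 2.8 = -3.3
ŷ2 = (0.1)·(3) + (0.0)·(-4) - 2.8 = -2.5
ŷ3 = (0.1)·(0) + (0.0)·(-4) - 2.8 = -2.8
errors² = [0.04, 2.25, 0.49, 1.0]
MSE = 3.7800/4 = 0.945

0.945


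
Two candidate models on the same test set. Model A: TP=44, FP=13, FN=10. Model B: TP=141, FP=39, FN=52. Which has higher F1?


Model A: P=44/57=0.7719, R=44/54=0.8148, F1=2PR/(P+R)=2TP/(2TP+FP+FN)=88/111=0.7928
Model B: P=141/180=0.7833, R=141/193=0.7306, F1=2PR/(P+R)=2TP/(2TP+FP+FN)=282/373=0.756
0.7928 > 0.756 → Model A

Model A


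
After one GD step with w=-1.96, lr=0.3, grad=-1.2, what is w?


w_new = w - α·∇
= -1.96 - 0.3·-1.2
= -1.96 + 0.36
= -1.6

-1.6


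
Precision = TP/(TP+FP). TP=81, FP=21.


Precision = TP/(TP+FP)
= 81/(81+21)
= 81/102 = 79.41%

79.41%


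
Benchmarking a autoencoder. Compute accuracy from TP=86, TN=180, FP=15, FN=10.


Accuracy = (TP+TN)/(TP+TN+FP+FN)
= (86+180)/(291)
= 266/291 = 91.41%

91.41%


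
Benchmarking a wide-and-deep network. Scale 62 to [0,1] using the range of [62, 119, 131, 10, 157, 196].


min=10, max=196
(62-10)/(196-10) = 52/186 = 0.2796

0.2796


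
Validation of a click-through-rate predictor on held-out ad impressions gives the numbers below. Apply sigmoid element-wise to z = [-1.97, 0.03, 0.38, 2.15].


σ(-1.97) = 1/(1+e^1.97) = 0.1224
σ(0.03) = 1/(1+e^-0.03) = 0.5075
σ(0.38) = 1/(1+e^-0.38) = 0.5939
σ(2.15) = 1/(1+e^-2.15) = 0.8957
result = [0.1224, 0.5075, 0.5939, 0.8957]

[0.1224, 0.5075, 0.5939, 0.8957]


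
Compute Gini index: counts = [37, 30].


Probabilities: [37/67, 30/67] ≈ [0.5522, 0.4478]
Σpᵢ² = (1369 + 900)/67² = 2269/4489
Gini = 1 - Σpᵢ² = 1 - 2269/4489 = 0.4945

0.4945


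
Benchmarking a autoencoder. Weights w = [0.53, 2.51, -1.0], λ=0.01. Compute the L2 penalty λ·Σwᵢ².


‖w‖₂² = (0.53)² + (2.51)² + (-1.0)²
     = 0.2809 + 6.3001 + 1
     = 7.581
λ·‖w‖₂² = 0.01·7.581 = 0.07581

0.07581


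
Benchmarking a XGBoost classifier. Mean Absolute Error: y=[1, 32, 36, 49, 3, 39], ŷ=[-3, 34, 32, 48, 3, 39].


Absolute errors: |1+ 3|=4, |32-34|=2, |36-32|=4, |49-48|=1, |3-3|=0, |39-39|=0
Sum = 11
MAE = 11/6 = 11/6

11/6


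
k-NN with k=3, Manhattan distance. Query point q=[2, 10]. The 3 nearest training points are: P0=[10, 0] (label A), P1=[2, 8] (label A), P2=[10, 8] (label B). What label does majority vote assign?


d(q,P0) = 18  (label A)
d(q,P1) = 2  (label A)
d(q,P2) = 10  (label B)
Votes: A=2, B=1
Majority → A

A


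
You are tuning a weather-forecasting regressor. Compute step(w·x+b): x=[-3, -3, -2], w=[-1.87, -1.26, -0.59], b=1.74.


z = (-3)·(-1.87) + (-3)·(-1.26) + (-2)·(-0.59) + 1.74
  = 12.31
step(z) = 1 (z≥0)

1


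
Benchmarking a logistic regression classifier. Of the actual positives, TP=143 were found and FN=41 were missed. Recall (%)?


Recall = TP/(TP+FN)
= 143/(143+41)
= 143/184 = 77.72%

77.72%


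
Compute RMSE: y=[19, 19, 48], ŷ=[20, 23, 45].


MSE = 26/3 = 8.6667
RMSE = √(26/3) = 2.9439

2.9439


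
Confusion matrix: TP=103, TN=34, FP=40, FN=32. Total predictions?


Total = TP + TN + FP + FN
= 103 + 34 + 40 + 32
= 209
(Predicted positive: 143, predicted negative: 66)

209


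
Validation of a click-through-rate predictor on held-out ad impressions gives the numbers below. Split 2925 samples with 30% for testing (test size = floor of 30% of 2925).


Test = ⌊2925·30/100⌋ = 877
Train = 2925 - 877 = 2048

Train: 2048, Test: 877


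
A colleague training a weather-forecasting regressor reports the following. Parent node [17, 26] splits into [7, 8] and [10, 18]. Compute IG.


Parent = [17, 26], H_parent = 0.9682
H_left = 0.9968 (n=15), H_right = 0.9403 (n=28)
H_children = (15/43)·0.9968 + (28/43)·0.9403 = 0.96
IG = 0.9682 - 0.96 = 0.0082

0.0082


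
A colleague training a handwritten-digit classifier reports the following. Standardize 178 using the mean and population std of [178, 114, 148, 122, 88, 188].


μ = 139.6667, σ = 35.3915
z = (178 - 139.6667)/35.3915 = 1.0831

1.0831


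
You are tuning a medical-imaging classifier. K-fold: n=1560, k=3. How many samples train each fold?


Fold size = 1560/3 = 520
Training per fold = 1560 - 520 = 1040

1040


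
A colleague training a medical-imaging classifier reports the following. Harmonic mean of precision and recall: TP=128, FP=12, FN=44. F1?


Precision = 128/140 = 0.9143
Recall = 128/172 = 0.7442
F1 = 2·P·R/(P+R) = 2·TP/(2·TP+FP+FN) = 256/(256+12+44) = 256/312 = 0.8205

0.8205


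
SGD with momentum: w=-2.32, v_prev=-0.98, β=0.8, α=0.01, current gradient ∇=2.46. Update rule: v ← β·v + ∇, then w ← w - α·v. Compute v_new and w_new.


v_new = 0.8·-0.98 + 2.46 = -0.784 + 2.46 = 1.676
w_new = -2.32 - 0.01·1.676 = -2.32 - 0.01676 = -2.33676

v_new=1.676, w_new=-2.33676


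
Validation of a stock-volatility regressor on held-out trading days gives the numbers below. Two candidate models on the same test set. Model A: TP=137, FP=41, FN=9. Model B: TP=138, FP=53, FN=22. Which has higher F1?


Model A: P=137/178=0.7697, R=137/146=0.9384, F1=2PR/(P+R)=2TP/(2TP+FP+FN)=274/324=0.8457
Model B: P=138/191=0.7225, R=138/160=0.8625, F1=2PR/(P+R)=2TP/(2TP+FP+FN)=276/351=0.7863
0.8457 > 0.7863 → Model A

Model A


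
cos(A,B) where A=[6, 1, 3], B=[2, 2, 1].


A·B = 6·2 + 1·2 + 3·1 = 17
‖A‖ = √46 = 6.7823, ‖B‖ = √9 = 3
cos = 17/(√46·√9) = 17/√414 = 0.8355

0.8355


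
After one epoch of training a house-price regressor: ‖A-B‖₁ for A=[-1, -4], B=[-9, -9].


d = |-1+ 9| + |-4+ 9|
  = 8 + 5
  = 13

13


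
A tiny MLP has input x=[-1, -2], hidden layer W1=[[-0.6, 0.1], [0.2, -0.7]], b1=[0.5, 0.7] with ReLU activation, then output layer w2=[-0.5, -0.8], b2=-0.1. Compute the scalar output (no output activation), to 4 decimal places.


z1[0] = (-0.6)·(-1) + (0.1)·(-2) + 0.5 = 0.9
z1[1] = (0.2)·(-1) + (-0.7)·(-2) + 0.7 = 1.9
h = ReLU(z1) = [0.9, 1.9]
output = (-0.5)·(0.9) + (-0.8)·(1.9) - 0.1 = -2.07

-2.07


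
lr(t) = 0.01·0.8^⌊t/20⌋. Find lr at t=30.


n_drops = ⌊30/20⌋ = 1
lr = 0.01·0.8^1 = 0.01·0.8 = 0.008

0.008


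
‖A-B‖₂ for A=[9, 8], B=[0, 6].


d = √((9-0)² + (8-6)²)
  = √(81 + 4)
  = √85 = 9.2195

9.2195


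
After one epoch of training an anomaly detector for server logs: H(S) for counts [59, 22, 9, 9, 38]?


Probabilities: [59/137, 22/137, 9/137, 9/137, 38/137] ≈ [0.4307, 0.1606, 0.0657, 0.0657, 0.2774]
H = -((59/137)·log₂(59/137) + (22/137)·log₂(22/137) + (9/137)·log₂(9/137) + (9/137)·log₂(9/137) + (38/137)·log₂(38/137))
  = 1.9764 bits

1.9764 bits


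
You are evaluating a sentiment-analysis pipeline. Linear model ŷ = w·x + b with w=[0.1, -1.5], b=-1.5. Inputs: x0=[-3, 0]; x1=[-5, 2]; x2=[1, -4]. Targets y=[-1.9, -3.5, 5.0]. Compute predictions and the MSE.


ŷ0 = (0.1)·(-3) + (-1.5)·(0) - 1.5 = -1.8
ŷ1 = (0.1)·(-5) + (-1.5)·(2) - 1.5 = -5.0
ŷ2 = (0.1)·(1) + (-1.5)·(-4) - 1.5 = 4.6
errors² = [0.01, 2.25, 0.16]
MSE = 2.4200/3 = 0.8067

0.8067


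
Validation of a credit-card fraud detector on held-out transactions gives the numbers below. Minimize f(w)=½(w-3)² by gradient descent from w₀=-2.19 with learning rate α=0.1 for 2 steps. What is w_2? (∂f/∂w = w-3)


step 1: grad = -2.19-3 = -5.19; w = -2.19 - 0.1·(-5.19) = -1.671
step 2: grad = -1.671-3 = -4.671; w = -1.671 - 0.1·(-4.671) = -1.2039

-1.2039


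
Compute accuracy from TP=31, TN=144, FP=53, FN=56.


Accuracy = (TP+TN)/(TP+TN+FP+FN)
= (31+144)/(284)
= 175/284 = 61.62%

61.62%


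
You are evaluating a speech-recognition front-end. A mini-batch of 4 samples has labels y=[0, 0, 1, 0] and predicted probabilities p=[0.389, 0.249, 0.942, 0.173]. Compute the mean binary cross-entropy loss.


L[0] = -ln(1-0.389) = -ln(0.611) = 0.4927
L[1] = -ln(1-0.249) = -ln(0.751) = 0.2863
L[2] = -ln(0.942) = 0.0598
L[3] = -ln(1-0.173) = -ln(0.827) = 0.19
mean = (0.4927 + 0.2863 + 0.0598 + 0.19)/4 = 0.2572

0.2572


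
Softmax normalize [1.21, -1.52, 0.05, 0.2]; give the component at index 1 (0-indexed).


Exponentials: e^1.21=3.3535, e^-1.52=0.2187, e^0.05=1.0513, e^0.2=1.2214
Sum = 5.8449
Softmax = [0.5737, 0.0374, 0.1799, 0.209]
p[1] = 0.2187/5.8449 = 0.0374

0.0374


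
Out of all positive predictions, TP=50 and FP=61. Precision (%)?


Precision = TP/(TP+FP)
= 50/(50+61)
= 50/111 = 45.05%

45.05%


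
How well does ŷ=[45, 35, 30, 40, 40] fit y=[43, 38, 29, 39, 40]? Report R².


ȳ = 37.8
SS_res = Σ(y-ŷ)² = 15
SS_tot = Σ(y-ȳ)² = 110.8
R² = 1 - SS_res/SS_tot = 1 - 0.1354 = 0.8646

0.8646


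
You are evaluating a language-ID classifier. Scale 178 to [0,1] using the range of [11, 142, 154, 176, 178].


min=11, max=178
(178-11)/(178-11) = 167/167 = 1.0

1.0


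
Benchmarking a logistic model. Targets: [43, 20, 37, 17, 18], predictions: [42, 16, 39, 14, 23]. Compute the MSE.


Squared errors: (43-42)²=1, (20-16)²=16, (37-39)²=4, (17-14)²=9, (18-23)²=25
Sum = 55
MSE = 55/5 = 11

11


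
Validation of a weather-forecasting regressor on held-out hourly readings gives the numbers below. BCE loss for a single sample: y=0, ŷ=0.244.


BCE = -[y·ln(p) + (1-y)·ln(1-p)]
= -0 - 1·ln(1-0.244)
= -ln(0.756) = 0.2797

0.2797


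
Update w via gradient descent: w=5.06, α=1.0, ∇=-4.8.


w_new = w - α·∇
= 5.06 - 1.0·-4.8
= 5.06 + 4.8
= 9.86

9.86


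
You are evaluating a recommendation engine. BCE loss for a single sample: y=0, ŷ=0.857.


BCE = -[y·ln(p) + (1-y)·ln(1-p)]
= -0 - 1·ln(1-0.857)
= -ln(0.143) = 1.9449

1.9449


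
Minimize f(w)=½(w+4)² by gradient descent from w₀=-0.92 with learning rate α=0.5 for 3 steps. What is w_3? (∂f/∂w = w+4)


step 1: grad = -0.92+4 = 3.08; w = -0.92 - 0.5·(3.08) = -2.46
step 2: grad = -2.46+4 = 1.54; w = -2.46 - 0.5·(1.54) = -3.23
step 3: grad = -3.23+4 = 0.77; w = -3.23 - 0.5·(0.77) = -3.615

-3.615


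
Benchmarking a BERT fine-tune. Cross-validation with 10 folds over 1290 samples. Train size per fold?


Fold size = 1290/10 = 129
Training per fold = 1290 - 129 = 1161

1161


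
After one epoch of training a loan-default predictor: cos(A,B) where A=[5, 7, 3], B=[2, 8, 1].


A·B = 5·2 + 7·8 + 3·1 = 69
‖A‖ = √83 = 9.1104, ‖B‖ = √69 = 8.3066
cos = 69/(√83·√69) = 69/√5727 = 0.9118

0.9118


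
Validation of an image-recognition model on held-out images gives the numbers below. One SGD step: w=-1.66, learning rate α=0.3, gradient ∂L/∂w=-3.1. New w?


w_new = w - α·∇
= -1.66 - 0.3·-3.1
= -1.66 + 0.93
= -0.73

-0.73


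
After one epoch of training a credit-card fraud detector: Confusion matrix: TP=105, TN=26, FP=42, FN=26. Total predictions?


Total = TP + TN + FP + FN
= 105 + 26 + 42 + 26
= 199
(Predicted positive: 147, predicted negative: 52)

199


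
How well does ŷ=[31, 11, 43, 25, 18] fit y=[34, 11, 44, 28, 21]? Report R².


ȳ = 27.6
SS_res = Σ(y-ŷ)² = 28
SS_tot = Σ(y-ȳ)² = 629.2
R² = 1 - SS_res/SS_tot = 1 - 0.0445 = 0.9555

0.9555


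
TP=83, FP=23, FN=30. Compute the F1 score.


Precision = 83/106 = 0.783
Recall = 83/113 = 0.7345
F1 = 2·P·R/(P+R) = 2·TP/(2·TP+FP+FN) = 166/(166+23+30) = 166/219 = 0.758

0.758


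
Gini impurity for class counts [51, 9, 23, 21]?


Probabilities: [51/104, 9/104, 23/104, 21/104] ≈ [0.4904, 0.0865, 0.2212, 0.2019]
Σpᵢ² = (2601 + 81 + 529 + 441)/104² = 3652/10816
Gini = 1 - Σpᵢ² = 1 - 3652/10816 = 0.6624

0.6624


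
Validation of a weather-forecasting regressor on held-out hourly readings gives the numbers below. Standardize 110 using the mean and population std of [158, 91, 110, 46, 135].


μ = 108, σ = 38.3823
z = (110 - 108)/38.3823 = 0.0521

0.0521


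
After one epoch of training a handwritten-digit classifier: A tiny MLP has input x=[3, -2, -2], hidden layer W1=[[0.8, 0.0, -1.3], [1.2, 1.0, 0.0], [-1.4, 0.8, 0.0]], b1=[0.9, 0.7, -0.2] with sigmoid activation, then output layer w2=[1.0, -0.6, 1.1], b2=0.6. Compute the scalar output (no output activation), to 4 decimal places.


z1[0] = (0.8)·(3) + (0.0)·(-2) + (-1.3)·(-2) + 0.9 = 5.9
z1[1] = (1.2)·(3) + (1.0)·(-2) + (0.0)·(-2) + 0.7 = 2.3
z1[2] = (-1.4)·(3) + (0.8)·(-2) + (0.0)·(-2) - 0.2 = -6.0
h = sigmoid(z1) = [0.9973, 0.9089, 0.0025]
output = (1.0)·(0.9973) + (-0.6)·(0.9089) + (1.1)·(0.0025) + 0.6 = 1.0547

1.0547


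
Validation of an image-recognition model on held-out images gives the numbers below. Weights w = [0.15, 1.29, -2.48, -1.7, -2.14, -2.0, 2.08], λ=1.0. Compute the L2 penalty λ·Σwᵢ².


‖w‖₂² = (0.15)² + (1.29)² + (-2.48)² + (-1.7)² + (-2.14)² + (-2.0)² + (2.08)²
     = 0.0225 + 1.6641 + 6.1504 + 2.89 + 4.5796 + 4 + 4.3264
     = 23.633
λ·‖w‖₂² = 1.0·23.633 = 23.633

23.633


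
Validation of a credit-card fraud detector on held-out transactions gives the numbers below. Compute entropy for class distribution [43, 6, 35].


Probabilities: [43/84, 6/84, 35/84] ≈ [0.5119, 0.0714, 0.4167]
H = -((43/84)·log₂(43/84) + (6/84)·log₂(6/84) + (35/84)·log₂(35/84))
  = 1.2927 bits

1.2927 bits


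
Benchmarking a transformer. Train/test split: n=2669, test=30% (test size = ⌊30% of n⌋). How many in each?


Test = ⌊2669·30/100⌋ = 800
Train = 2669 - 800 = 1869

Train: 1869, Test: 800


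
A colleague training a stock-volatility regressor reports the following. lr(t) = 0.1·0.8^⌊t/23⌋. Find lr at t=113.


n_drops = ⌊113/23⌋ = 4
lr = 0.1·0.8^4 = 0.1·0.4096 = 0.04096

0.04096


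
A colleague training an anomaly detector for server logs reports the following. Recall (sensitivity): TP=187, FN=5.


Recall = TP/(TP+FN)
= 187/(187+5)
= 187/192 = 97.4%

97.4%


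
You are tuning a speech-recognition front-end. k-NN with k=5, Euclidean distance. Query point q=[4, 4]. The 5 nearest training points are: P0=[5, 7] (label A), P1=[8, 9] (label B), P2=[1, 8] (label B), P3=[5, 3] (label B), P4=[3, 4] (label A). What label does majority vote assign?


d(q,P0) = 3.1623  (label A)
d(q,P1) = 6.4031  (label B)
d(q,P2) = 5.0  (label B)
d(q,P3) = 1.4142  (label B)
d(q,P4) = 1.0  (label A)
Votes: A=2, B=3
Majority → B

B


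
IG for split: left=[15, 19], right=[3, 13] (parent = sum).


Parent = [18, 32], H_parent = 0.9427
H_left = 0.99 (n=34), H_right = 0.6962 (n=16)
H_children = (34/50)·0.99 + (16/50)·0.6962 = 0.896
IG = 0.9427 - 0.896 = 0.0467

0.0467


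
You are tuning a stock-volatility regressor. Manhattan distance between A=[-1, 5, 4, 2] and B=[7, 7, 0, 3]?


d = |-1-7| + |5-7| + |4-0| + |2-3|
  = 8 + 2 + 4 + 1
  = 15

15


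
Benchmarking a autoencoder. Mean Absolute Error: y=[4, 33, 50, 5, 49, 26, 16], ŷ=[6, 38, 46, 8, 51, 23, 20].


Absolute errors: |4-6|=2, |33-38|=5, |50-46|=4, |5-8|=3, |49-51|=2, |26-23|=3, |16-20|=4
Sum = 23
MAE = 23/7 = 23/7

23/7


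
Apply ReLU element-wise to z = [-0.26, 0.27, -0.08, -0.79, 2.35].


ReLU(-0.26) = max(0, -0.26) = 0.0
ReLU(0.27) = max(0, 0.27) = 0.27
ReLU(-0.08) = max(0, -0.08) = 0.0
ReLU(-0.79) = max(0, -0.79) = 0.0
ReLU(2.35) = max(0, 2.35) = 2.35
result = [0.0, 0.27, 0.0, 0.0, 2.35]

[0.0, 0.27, 0.0, 0.0, 2.35]


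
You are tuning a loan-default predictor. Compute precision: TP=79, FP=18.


Precision = TP/(TP+FP)
= 79/(79+18)
= 79/97 = 81.44%

81.44%


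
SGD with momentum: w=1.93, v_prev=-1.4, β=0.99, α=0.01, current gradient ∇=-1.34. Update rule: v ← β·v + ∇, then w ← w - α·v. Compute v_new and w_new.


v_new = 0.99·-1.4 - 1.34 = -1.386 - 1.34 = -2.726
w_new = 1.93 - 0.01·-2.726 = 1.93 + 0.02726 = 1.95726

v_new=-2.726, w_new=1.95726


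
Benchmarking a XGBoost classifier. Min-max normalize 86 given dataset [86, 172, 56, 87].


min=56, max=172
(86-56)/(172-56) = 30/116 = 0.2586

0.2586


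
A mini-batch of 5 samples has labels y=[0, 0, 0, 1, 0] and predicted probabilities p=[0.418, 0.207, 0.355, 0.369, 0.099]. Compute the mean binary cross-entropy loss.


L[0] = -ln(1-0.418) = -ln(0.582) = 0.5413
L[1] = -ln(1-0.207) = -ln(0.793) = 0.2319
L[2] = -ln(1-0.355) = -ln(0.645) = 0.4385
L[3] = -ln(0.369) = 0.997
L[4] = -ln(1-0.099) = -ln(0.901) = 0.1043
mean = (0.5413 + 0.2319 + 0.4385 + 0.997 + 0.1043)/5 = 0.4626

0.4626


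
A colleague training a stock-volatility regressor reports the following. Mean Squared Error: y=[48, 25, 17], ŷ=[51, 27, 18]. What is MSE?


Squared errors: (48-51)²=9, (25-27)²=4, (17-18)²=1
Sum = 14
MSE = 14/3 = 14/3

14/3


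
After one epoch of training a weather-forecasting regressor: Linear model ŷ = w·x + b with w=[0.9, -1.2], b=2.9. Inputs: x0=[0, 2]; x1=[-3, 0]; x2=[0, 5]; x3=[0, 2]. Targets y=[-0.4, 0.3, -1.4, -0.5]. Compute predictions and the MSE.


ŷ0 = (0.9)·(0) + (-1.2)·(2) + 2.9 = 0.5
ŷ1 = (0.9)·(-3) + (-1.2)·(0) + 2.9 = 0.2
ŷ2 = (0.9)·(0) + (-1.2)·(5) + 2.9 = -3.1
ŷ3 = (0.9)·(0) + (-1.2)·(2) + 2.9 = 0.5
errors² = [0.81, 0.01, 2.89, 1.0]
MSE = 4.7100/4 = 1.1775

1.1775


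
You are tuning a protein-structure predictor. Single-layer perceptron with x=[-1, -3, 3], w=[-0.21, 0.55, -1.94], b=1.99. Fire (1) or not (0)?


z = (-1)·(-0.21) + (-3)·(0.55) + (3)·(-1.94) + 1.99
  = -5.27
step(z) = 0 (z<0)

0


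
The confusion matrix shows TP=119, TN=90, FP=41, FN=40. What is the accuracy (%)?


Accuracy = (TP+TN)/(TP+TN+FP+FN)
= (119+90)/(290)
= 209/290 = 72.07%

72.07%


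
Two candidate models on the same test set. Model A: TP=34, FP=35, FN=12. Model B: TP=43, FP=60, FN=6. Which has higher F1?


Model A: P=34/69=0.4928, R=34/46=0.7391, F1=2PR/(P+R)=2TP/(2TP+FP+FN)=68/115=0.5913
Model B: P=43/103=0.4175, R=43/49=0.8776, F1=2PR/(P+R)=2TP/(2TP+FP+FN)=86/152=0.5658
0.5913 > 0.5658 → Model A

Model A


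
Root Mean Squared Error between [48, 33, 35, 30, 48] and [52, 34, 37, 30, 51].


MSE = 30/5 = 6
RMSE = √(30/5) = 2.4495

2.4495


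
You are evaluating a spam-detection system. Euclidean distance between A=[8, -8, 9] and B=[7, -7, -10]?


d = √((8-7)² + (-8+ 7)² + (9+ 10)²)
  = √(1 + 1 + 361)
  = √363 = 19.0526

19.0526


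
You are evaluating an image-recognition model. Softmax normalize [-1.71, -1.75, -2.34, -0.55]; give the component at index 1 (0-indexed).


Exponentials: e^-1.71=0.1809, e^-1.75=0.1738, e^-2.34=0.0963, e^-0.55=0.5769
Sum = 1.0279
Softmax = [0.176, 0.1691, 0.0937, 0.5613]
p[1] = 0.1738/1.0279 = 0.1691

0.1691


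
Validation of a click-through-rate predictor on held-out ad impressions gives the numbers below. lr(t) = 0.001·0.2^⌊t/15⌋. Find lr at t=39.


n_drops = ⌊39/15⌋ = 2
lr = 0.001·0.2^2 = 0.001·0.04 = 0.00004

0.00004


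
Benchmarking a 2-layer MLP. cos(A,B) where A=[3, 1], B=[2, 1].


A·B = 3·2 + 1·1 = 7
‖A‖ = √10 = 3.1623, ‖B‖ = √5 = 2.2361
cos = 7/(√10·√5) = 7/√50 = 0.9899

0.9899


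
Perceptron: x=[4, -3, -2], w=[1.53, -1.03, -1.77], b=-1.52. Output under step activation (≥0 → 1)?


z = (4)·(1.53) + (-3)·(-1.03) + (-2)·(-1.77) - 1.52
  = 11.23
step(z) = 1 (z≥0)

1
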